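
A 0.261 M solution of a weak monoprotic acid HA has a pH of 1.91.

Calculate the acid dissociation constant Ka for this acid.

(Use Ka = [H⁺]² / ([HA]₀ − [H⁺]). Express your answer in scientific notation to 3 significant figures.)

[H⁺] = 10^(−pH) = 10^(−1.91) = 1.230e-02 M. For HA ⇌ H⁺ + A⁻, Ka = [H⁺][A⁻]/[HA] = [H⁺]² / ([HA]₀ − [H⁺]) = (1.230e-02)² / (0.261 − 1.230e-02) = 6.09e-04.

K_a = 6.09e-04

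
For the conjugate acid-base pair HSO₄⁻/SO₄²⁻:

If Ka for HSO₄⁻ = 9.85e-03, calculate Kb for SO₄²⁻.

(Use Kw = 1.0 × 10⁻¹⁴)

For a conjugate pair Ka × Kb = Kw, so Kb = Kw/Ka = 1.0 × 10⁻¹⁴ / 9.85e-03 = 1.02e-12.

K_b = 1.02e-12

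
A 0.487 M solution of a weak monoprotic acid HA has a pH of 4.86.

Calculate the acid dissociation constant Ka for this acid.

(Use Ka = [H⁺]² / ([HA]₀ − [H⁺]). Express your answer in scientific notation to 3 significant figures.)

[H⁺] = 10^(−pH) = 10^(−4.86) = 1.380e-05 M. For HA ⇌ H⁺ + A⁻, Ka = [H⁺][A⁻]/[HA] = [H⁺]² / ([HA]₀ − [H⁺]) = (1.380e-05)² / (0.487 − 1.380e-05) = 3.91e-10.

K_a = 3.91e-10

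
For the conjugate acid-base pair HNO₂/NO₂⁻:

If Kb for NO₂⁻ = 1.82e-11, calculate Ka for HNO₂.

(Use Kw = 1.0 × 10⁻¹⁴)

For a conjugate pair Ka × Kb = Kw, so Ka = Kw/Kb = 1.0 × 10⁻¹⁴ / 1.82e-11 = 5.49e-04.

K_a = 5.49e-04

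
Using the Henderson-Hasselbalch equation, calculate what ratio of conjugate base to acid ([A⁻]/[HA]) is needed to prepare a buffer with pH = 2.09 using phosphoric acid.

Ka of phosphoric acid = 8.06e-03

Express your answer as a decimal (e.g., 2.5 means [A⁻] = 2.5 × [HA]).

pKa = -log(8.06e-03) = 2.0937. pH = pKa + log([A⁻]/[HA]), so log([A⁻]/[HA]) = pH − pKa = 2.09 − 2.0937 = -0.0037. [A⁻]/[HA] = 10^(-0.0037) = 0.992

[A⁻]/[HA] = 0.992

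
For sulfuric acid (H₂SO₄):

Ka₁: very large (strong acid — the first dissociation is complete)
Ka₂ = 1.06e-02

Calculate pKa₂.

pKa₂ = -log(Ka₂) = -log(1.06e-02) = 1.97.

pK_{a2} = 1.97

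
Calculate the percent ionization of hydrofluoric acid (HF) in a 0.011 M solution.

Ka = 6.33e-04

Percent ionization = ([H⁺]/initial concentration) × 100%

Using Ka equilibrium: x² + Ka×x - Ka×C = 0. Solving: [H⁺] = 2.3412e-03. Percent = (2.3412e-03/0.011) × 100

Percent ionization = 21.3%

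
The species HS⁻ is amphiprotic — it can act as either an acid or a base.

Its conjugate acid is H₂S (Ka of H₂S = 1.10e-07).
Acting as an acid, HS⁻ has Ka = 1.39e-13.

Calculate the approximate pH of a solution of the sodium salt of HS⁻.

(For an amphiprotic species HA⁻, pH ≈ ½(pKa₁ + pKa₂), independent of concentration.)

pKa₁ = -log(1.10e-07) = 6.96; pKa₂ = -log(1.39e-13) = 12.86. For an amphiprotic species, pH ≈ ½(pKa₁ + pKa₂) = ½(6.96 + 12.86) = 9.91.

pH = 9.91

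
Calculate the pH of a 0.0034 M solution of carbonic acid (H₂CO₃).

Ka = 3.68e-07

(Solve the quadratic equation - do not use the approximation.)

x² + Ka×x - Ka×C = 0. Using quadratic formula: [H⁺] = 3.5189e-05

pH = 4.45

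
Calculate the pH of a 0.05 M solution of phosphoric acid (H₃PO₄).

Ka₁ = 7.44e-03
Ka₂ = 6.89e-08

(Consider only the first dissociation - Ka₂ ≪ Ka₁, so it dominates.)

First dissociation dominates. From Ka₁ = [H⁺][HA⁻]/[H₂A], x² + Ka₁·x − Ka₁·C = 0 with C = 0.05 M and Ka₁ = 7.44e-03. Solving: [H⁺] = (−Ka₁ + √(Ka₁² + 4·Ka₁·C)) / 2 = 1.5923e-02 M. pH = -log(1.5923e-02) = 1.80.

pH = 1.80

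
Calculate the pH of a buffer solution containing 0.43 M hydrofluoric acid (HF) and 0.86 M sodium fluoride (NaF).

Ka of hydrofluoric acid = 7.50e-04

pKa = -log(7.50e-04) = 3.12. pH = pKa + log([A⁻]/[HA]) = 3.12 + log(0.86/0.43)

pH = 3.43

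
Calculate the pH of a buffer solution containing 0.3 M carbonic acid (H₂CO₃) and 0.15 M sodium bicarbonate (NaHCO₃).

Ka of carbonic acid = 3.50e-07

pKa = -log(3.50e-07) = 6.46. pH = pKa + log([A⁻]/[HA]) = 6.46 + log(0.15/0.3)

pH = 6.15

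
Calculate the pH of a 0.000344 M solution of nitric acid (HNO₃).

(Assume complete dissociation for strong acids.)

[H⁺] = 0.000344 M for strong acid. pH = -log[H⁺] = -log(0.000344)

pH = 3.46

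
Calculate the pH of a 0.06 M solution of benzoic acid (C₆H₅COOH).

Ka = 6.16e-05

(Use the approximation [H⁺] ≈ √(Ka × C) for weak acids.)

[H⁺] = √(Ka × C) = √(6.16e-05 × 0.06) = 1.9225e-03. pH = -log(1.9225e-03)

pH = 2.72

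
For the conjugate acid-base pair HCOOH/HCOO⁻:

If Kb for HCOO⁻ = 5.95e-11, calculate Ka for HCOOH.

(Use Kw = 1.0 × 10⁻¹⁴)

For a conjugate pair Ka × Kb = Kw, so Ka = Kw/Kb = 1.0 × 10⁻¹⁴ / 5.95e-11 = 1.68e-04.

K_a = 1.68e-04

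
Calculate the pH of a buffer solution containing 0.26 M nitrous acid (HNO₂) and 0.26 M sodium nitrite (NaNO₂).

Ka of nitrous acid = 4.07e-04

pKa = -log(4.07e-04) = 3.39. pH = pKa + log([A⁻]/[HA]) = 3.39 + log(0.26/0.26)

pH = 3.39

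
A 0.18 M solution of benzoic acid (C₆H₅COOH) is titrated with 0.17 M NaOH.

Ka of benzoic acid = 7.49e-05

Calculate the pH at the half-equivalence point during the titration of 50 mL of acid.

At half-equivalence [HA] = [A⁻], so Henderson-Hasselbalch gives pH = pKa = -log(7.49e-05) = 4.13.

pH = pKa = 4.13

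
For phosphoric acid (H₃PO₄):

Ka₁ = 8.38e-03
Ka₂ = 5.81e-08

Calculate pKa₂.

pKa₂ = -log(Ka₂) = -log(5.81e-08) = 7.24.

pK_{a2} = 7.24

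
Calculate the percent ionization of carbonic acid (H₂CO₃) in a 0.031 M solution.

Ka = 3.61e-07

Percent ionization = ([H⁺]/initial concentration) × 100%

Using Ka equilibrium: x² + Ka×x - Ka×C = 0. Solving: [H⁺] = 1.0561e-04. Percent = (1.0561e-04/0.031) × 100

Percent ionization = 0.341%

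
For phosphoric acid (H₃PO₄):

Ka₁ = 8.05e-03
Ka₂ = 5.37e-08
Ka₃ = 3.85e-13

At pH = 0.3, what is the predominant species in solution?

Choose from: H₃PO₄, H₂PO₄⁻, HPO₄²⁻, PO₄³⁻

pKa₁ = 2.09, pKa₂ = 7.27, pKa₃ = 12.41. For a polyprotic acid the predominant species crosses at each pKa: below pKa_n the protonated form dominates, above it the deprotonated form does. At pH = 0.3, the predominant species is H₃PO₄.

H₃PO₄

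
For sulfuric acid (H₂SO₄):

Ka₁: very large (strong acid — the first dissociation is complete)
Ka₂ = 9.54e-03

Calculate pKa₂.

pKa₂ = -log(Ka₂) = -log(9.54e-03) = 2.02.

pK_{a2} = 2.02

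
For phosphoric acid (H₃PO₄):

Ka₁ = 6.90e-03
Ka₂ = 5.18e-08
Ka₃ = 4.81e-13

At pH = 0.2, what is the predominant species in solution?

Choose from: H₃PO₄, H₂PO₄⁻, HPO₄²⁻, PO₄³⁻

pKa₁ = 2.16, pKa₂ = 7.29, pKa₃ = 12.32. For a polyprotic acid the predominant species crosses at each pKa: below pKa_n the protonated form dominates, above it the deprotonated form does. At pH = 0.2, the predominant species is H₃PO₄.

H₃PO₄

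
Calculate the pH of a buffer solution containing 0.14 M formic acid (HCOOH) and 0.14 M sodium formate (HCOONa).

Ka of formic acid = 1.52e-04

pKa = -log(1.52e-04) = 3.82. pH = pKa + log([A⁻]/[HA]) = 3.82 + log(0.14/0.14)

pH = 3.82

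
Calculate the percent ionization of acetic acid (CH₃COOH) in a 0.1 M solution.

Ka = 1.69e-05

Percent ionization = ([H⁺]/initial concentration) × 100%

Using Ka equilibrium: x² + Ka×x - Ka×C = 0. Solving: [H⁺] = 1.2916e-03. Percent = (1.2916e-03/0.1) × 100

Percent ionization = 1.29%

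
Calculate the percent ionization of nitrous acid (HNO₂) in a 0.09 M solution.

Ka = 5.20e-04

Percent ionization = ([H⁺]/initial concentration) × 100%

Using Ka equilibrium: x² + Ka×x - Ka×C = 0. Solving: [H⁺] = 6.5860e-03. Percent = (6.5860e-03/0.09) × 100

Percent ionization = 7.32%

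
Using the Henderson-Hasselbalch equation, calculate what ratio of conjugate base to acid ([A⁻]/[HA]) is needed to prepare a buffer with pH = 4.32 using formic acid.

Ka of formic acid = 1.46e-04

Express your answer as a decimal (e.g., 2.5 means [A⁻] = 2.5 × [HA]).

pKa = -log(1.46e-04) = 3.8356. pH = pKa + log([A⁻]/[HA]), so log([A⁻]/[HA]) = pH − pKa = 4.32 − 3.8356 = 0.4844. [A⁻]/[HA] = 10^(0.4844) = 3.05

[A⁻]/[HA] = 3.05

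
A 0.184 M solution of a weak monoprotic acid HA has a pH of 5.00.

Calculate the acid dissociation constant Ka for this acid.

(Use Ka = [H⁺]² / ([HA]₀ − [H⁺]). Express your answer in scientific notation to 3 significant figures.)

[H⁺] = 10^(−pH) = 10^(−5.00) = 1.000e-05 M. For HA ⇌ H⁺ + A⁻, Ka = [H⁺][A⁻]/[HA] = [H⁺]² / ([HA]₀ − [H⁺]) = (1.000e-05)² / (0.184 − 1.000e-05) = 5.44e-10.

K_a = 5.44e-10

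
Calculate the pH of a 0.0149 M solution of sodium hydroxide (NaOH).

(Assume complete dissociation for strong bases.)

[OH⁻] = 0.0149 M for strong base. pOH = -log[OH⁻] = 1.83, pH = 14 - pOH

pH = 12.17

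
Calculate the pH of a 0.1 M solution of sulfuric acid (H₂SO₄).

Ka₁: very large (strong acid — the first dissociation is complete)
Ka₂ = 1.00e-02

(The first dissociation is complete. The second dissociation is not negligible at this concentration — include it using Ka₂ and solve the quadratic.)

First dissociation is complete: [H⁺]₀ = [HSO₄⁻]₀ = C = 0.1 M. Second dissociation HSO₄⁻ ⇌ H⁺ + SO₄²⁻: let x = [SO₄²⁻]. Ka₂ = (C + x)·x / (C − x) = 1.00e-02 → x² + (C + Ka₂)·x − Ka₂·C = 0 → x² + 0.11000·x − 1.000e-03 = 0. x = (−0.11000 + √(0.11000² + 4 × 1.000e-03)) / 2 = 8.4429e-03 M. [H⁺] = C + x = 0.1 + 8.4429e-03 = 1.0844e-01 M. pH = -log(1.0844e-01) = 0.96.

pH = 0.96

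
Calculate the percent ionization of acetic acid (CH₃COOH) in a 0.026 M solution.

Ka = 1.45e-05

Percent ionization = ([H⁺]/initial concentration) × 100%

Using Ka equilibrium: x² + Ka×x - Ka×C = 0. Solving: [H⁺] = 6.0680e-04. Percent = (6.0680e-04/0.026) × 100

Percent ionization = 2.33%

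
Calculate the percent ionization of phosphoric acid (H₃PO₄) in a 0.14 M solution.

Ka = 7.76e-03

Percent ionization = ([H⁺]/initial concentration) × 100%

Using Ka equilibrium: x² + Ka×x - Ka×C = 0. Solving: [H⁺] = 2.9308e-02. Percent = (2.9308e-02/0.14) × 100

Percent ionization = 20.9%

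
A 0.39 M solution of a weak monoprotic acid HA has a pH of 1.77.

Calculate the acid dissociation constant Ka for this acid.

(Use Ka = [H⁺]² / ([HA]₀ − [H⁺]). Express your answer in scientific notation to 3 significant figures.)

[H⁺] = 10^(−pH) = 10^(−1.77) = 1.698e-02 M. For HA ⇌ H⁺ + A⁻, Ka = [H⁺][A⁻]/[HA] = [H⁺]² / ([HA]₀ − [H⁺]) = (1.698e-02)² / (0.39 − 1.698e-02) = 7.73e-04.

K_a = 7.73e-04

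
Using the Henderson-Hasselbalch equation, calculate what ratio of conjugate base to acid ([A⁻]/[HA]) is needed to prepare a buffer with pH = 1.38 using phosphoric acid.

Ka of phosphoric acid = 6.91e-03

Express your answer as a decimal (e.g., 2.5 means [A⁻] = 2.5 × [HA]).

pKa = -log(6.91e-03) = 2.1605. pH = pKa + log([A⁻]/[HA]), so log([A⁻]/[HA]) = pH − pKa = 1.38 − 2.1605 = -0.7805. [A⁻]/[HA] = 10^(-0.7805) = 0.166

[A⁻]/[HA] = 0.166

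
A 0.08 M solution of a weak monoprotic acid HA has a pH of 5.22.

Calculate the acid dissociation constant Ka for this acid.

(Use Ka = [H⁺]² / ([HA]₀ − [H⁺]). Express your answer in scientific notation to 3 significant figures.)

[H⁺] = 10^(−pH) = 10^(−5.22) = 6.026e-06 M. For HA ⇌ H⁺ + A⁻, Ka = [H⁺][A⁻]/[HA] = [H⁺]² / ([HA]₀ − [H⁺]) = (6.026e-06)² / (0.08 − 6.026e-06) = 4.54e-10.

K_a = 4.54e-10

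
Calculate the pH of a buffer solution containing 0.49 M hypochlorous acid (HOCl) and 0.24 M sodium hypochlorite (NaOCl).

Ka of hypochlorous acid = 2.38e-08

pKa = -log(2.38e-08) = 7.62. pH = pKa + log([A⁻]/[HA]) = 7.62 + log(0.24/0.49)

pH = 7.31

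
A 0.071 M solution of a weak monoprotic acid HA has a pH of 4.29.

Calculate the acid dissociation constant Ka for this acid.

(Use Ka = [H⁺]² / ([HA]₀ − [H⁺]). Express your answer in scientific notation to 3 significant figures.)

[H⁺] = 10^(−pH) = 10^(−4.29) = 5.129e-05 M. For HA ⇌ H⁺ + A⁻, Ka = [H⁺][A⁻]/[HA] = [H⁺]² / ([HA]₀ − [H⁺]) = (5.129e-05)² / (0.071 − 5.129e-05) = 3.71e-08.

K_a = 3.71e-08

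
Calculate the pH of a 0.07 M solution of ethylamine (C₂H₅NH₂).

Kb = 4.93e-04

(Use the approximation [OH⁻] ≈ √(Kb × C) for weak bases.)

[OH⁻] = √(Kb × C) = √(4.93e-04 × 0.07) = 5.8745e-03. pOH = 2.23, pH = 14 - pOH

pH = 11.77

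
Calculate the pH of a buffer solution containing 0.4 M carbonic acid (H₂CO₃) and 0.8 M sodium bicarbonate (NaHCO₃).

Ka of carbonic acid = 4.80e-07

pKa = -log(4.80e-07) = 6.32. pH = pKa + log([A⁻]/[HA]) = 6.32 + log(0.8/0.4)

pH = 6.62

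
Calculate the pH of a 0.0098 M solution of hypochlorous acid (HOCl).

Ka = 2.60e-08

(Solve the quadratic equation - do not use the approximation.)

x² + Ka×x - Ka×C = 0. Using quadratic formula: [H⁺] = 1.5949e-05

pH = 4.80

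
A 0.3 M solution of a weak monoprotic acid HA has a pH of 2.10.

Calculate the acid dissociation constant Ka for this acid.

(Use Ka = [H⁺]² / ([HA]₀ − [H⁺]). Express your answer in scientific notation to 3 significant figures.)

[H⁺] = 10^(−pH) = 10^(−2.10) = 7.943e-03 M. For HA ⇌ H⁺ + A⁻, Ka = [H⁺][A⁻]/[HA] = [H⁺]² / ([HA]₀ − [H⁺]) = (7.943e-03)² / (0.3 − 7.943e-03) = 2.16e-04.

K_a = 2.16e-04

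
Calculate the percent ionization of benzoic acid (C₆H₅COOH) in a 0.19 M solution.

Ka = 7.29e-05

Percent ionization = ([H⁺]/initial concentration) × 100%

Using Ka equilibrium: x² + Ka×x - Ka×C = 0. Solving: [H⁺] = 3.6854e-03. Percent = (3.6854e-03/0.19) × 100

Percent ionization = 1.94%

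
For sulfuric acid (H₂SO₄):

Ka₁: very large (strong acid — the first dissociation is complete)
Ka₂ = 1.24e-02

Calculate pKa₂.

pKa₂ = -log(Ka₂) = -log(1.24e-02) = 1.91.

pK_{a2} = 1.91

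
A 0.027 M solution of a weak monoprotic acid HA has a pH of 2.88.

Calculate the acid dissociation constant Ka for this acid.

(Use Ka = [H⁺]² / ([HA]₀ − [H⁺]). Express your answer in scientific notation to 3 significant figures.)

[H⁺] = 10^(−pH) = 10^(−2.88) = 1.318e-03 M. For HA ⇌ H⁺ + A⁻, Ka = [H⁺][A⁻]/[HA] = [H⁺]² / ([HA]₀ − [H⁺]) = (1.318e-03)² / (0.027 − 1.318e-03) = 6.77e-05.

K_a = 6.77e-05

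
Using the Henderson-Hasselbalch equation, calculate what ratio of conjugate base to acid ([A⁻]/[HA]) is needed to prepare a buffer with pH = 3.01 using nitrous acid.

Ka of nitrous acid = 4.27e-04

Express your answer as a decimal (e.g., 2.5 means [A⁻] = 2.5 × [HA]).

pKa = -log(4.27e-04) = 3.3696. pH = pKa + log([A⁻]/[HA]), so log([A⁻]/[HA]) = pH − pKa = 3.01 − 3.3696 = -0.3596. [A⁻]/[HA] = 10^(-0.3596) = 0.437

[A⁻]/[HA] = 0.437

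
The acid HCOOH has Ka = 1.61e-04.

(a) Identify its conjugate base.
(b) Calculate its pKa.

(a) The conjugate base is formed by removing one H⁺ from HCOOH, giving HCOO⁻. (b) pKa = -log(Ka) = -log(1.61e-04) = 3.79.

Conjugate base: HCOO⁻; pK_a = 3.79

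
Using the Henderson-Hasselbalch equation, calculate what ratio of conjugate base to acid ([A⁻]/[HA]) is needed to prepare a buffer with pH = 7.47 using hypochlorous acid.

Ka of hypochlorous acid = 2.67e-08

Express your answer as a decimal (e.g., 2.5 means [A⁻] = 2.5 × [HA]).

pKa = -log(2.67e-08) = 7.5735. pH = pKa + log([A⁻]/[HA]), so log([A⁻]/[HA]) = pH − pKa = 7.47 − 7.5735 = -0.1035. [A⁻]/[HA] = 10^(-0.1035) = 0.788

[A⁻]/[HA] = 0.788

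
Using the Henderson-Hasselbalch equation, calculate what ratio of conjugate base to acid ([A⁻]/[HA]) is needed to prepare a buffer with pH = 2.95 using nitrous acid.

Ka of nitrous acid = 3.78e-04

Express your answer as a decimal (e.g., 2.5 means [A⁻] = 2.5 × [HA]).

pKa = -log(3.78e-04) = 3.4225. pH = pKa + log([A⁻]/[HA]), so log([A⁻]/[HA]) = pH − pKa = 2.95 − 3.4225 = -0.4725. [A⁻]/[HA] = 10^(-0.4725) = 0.337

[A⁻]/[HA] = 0.337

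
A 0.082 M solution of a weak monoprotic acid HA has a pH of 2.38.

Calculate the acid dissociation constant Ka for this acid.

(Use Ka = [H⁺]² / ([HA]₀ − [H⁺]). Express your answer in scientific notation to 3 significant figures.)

[H⁺] = 10^(−pH) = 10^(−2.38) = 4.169e-03 M. For HA ⇌ H⁺ + A⁻, Ka = [H⁺][A⁻]/[HA] = [H⁺]² / ([HA]₀ − [H⁺]) = (4.169e-03)² / (0.082 − 4.169e-03) = 2.23e-04.

K_a = 2.23e-04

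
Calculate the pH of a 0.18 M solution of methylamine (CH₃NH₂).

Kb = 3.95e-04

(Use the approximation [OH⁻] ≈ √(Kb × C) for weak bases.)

[OH⁻] = √(Kb × C) = √(3.95e-04 × 0.18) = 8.4321e-03. pOH = 2.07, pH = 14 - pOH

pH = 11.93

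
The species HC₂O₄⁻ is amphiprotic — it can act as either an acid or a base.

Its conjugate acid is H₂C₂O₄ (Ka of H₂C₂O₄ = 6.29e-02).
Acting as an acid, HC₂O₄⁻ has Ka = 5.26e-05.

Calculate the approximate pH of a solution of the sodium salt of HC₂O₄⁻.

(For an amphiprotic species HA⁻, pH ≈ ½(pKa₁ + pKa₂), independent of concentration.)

pKa₁ = -log(6.29e-02) = 1.20; pKa₂ = -log(5.26e-05) = 4.28. For an amphiprotic species, pH ≈ ½(pKa₁ + pKa₂) = ½(1.20 + 4.28) = 2.74.

pH = 2.74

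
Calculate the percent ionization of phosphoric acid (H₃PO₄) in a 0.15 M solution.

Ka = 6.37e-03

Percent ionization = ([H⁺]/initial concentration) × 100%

Using Ka equilibrium: x² + Ka×x - Ka×C = 0. Solving: [H⁺] = 2.7890e-02. Percent = (2.7890e-02/0.15) × 100

Percent ionization = 18.6%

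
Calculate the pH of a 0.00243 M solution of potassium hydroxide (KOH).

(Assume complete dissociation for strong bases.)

[OH⁻] = 0.00243 M for strong base. pOH = -log[OH⁻] = 2.61, pH = 14 - pOH

pH = 11.39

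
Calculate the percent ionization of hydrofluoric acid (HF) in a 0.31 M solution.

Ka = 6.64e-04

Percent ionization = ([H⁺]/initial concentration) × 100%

Using Ka equilibrium: x² + Ka×x - Ka×C = 0. Solving: [H⁺] = 1.4019e-02. Percent = (1.4019e-02/0.31) × 100

Percent ionization = 4.52%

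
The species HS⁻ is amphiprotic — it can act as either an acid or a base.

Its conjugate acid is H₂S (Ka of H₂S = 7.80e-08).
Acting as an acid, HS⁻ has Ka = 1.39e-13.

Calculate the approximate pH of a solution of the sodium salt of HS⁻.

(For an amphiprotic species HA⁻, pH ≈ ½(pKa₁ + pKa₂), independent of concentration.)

pKa₁ = -log(7.80e-08) = 7.11; pKa₂ = -log(1.39e-13) = 12.86. For an amphiprotic species, pH ≈ ½(pKa₁ + pKa₂) = ½(7.11 + 12.86) = 9.98.

pH = 9.98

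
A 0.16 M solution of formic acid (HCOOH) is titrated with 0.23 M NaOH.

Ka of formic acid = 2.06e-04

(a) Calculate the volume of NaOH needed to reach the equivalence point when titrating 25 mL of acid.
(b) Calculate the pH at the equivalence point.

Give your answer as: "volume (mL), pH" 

moles acid = 0.16 × 25/1000 = 0.004 mol; V_base = moles/0.23 × 1000 = 17.4 mL. At equivalence only the conjugate base is present: [A⁻] = 0.004/0.042 = 9.4359e-02 M. Kb = Kw/Ka = 4.85e-11; [OH⁻] = √(Kb × [A⁻]) = 2.1402e-06; pOH = 5.67; pH = 14 - pOH = 8.33.

V = 17.4 mL, pH = 8.33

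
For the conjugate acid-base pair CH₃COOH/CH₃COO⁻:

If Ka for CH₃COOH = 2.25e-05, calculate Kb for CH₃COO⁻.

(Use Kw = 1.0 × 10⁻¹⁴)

For a conjugate pair Ka × Kb = Kw, so Kb = Kw/Ka = 1.0 × 10⁻¹⁴ / 2.25e-05 = 4.44e-10.

K_b = 4.44e-10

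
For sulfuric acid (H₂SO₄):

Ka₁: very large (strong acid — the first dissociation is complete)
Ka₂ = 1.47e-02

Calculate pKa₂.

pKa₂ = -log(Ka₂) = -log(1.47e-02) = 1.83.

pK_{a2} = 1.83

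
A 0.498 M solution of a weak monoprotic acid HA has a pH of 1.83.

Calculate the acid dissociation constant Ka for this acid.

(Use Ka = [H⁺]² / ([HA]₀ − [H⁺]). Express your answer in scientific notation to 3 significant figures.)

[H⁺] = 10^(−pH) = 10^(−1.83) = 1.479e-02 M. For HA ⇌ H⁺ + A⁻, Ka = [H⁺][A⁻]/[HA] = [H⁺]² / ([HA]₀ − [H⁺]) = (1.479e-02)² / (0.498 − 1.479e-02) = 4.53e-04.

K_a = 4.53e-04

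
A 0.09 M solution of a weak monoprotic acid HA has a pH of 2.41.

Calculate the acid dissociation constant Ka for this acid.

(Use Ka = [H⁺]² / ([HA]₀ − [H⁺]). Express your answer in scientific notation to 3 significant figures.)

[H⁺] = 10^(−pH) = 10^(−2.41) = 3.890e-03 M. For HA ⇌ H⁺ + A⁻, Ka = [H⁺][A⁻]/[HA] = [H⁺]² / ([HA]₀ − [H⁺]) = (3.890e-03)² / (0.09 − 3.890e-03) = 1.76e-04.

K_a = 1.76e-04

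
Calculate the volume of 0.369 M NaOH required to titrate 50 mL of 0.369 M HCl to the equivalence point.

At equivalence: moles acid = moles base. moles HCl = 0.369 × 50/1000 = 0.01845 mol. V_base = moles / 0.369 × 1000 = 50.0 mL.

V_{base} = 50.0 mL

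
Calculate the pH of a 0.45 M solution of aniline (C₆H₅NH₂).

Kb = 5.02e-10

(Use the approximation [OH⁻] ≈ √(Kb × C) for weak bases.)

[OH⁻] = √(Kb × C) = √(5.02e-10 × 0.45) = 1.5030e-05. pOH = 4.82, pH = 14 - pOH

pH = 9.18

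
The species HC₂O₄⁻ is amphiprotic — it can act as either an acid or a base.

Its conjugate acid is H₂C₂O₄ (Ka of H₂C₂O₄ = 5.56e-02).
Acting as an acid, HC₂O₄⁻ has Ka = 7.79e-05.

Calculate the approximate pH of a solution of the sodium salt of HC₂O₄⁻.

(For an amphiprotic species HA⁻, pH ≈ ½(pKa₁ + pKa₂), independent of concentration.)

pKa₁ = -log(5.56e-02) = 1.25; pKa₂ = -log(7.79e-05) = 4.11. For an amphiprotic species, pH ≈ ½(pKa₁ + pKa₂) = ½(1.25 + 4.11) = 2.68.

pH = 2.68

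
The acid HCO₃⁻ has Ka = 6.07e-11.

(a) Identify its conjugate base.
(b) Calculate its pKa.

(a) The conjugate base is formed by removing one H⁺ from HCO₃⁻, giving CO₃²⁻. (b) pKa = -log(Ka) = -log(6.07e-11) = 10.22.

Conjugate base: CO₃²⁻; pK_a = 10.22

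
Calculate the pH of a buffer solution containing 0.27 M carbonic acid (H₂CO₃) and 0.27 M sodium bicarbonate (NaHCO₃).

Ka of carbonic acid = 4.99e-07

pKa = -log(4.99e-07) = 6.30. pH = pKa + log([A⁻]/[HA]) = 6.30 + log(0.27/0.27)

pH = 6.30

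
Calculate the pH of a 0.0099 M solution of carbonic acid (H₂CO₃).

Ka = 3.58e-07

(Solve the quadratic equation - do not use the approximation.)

x² + Ka×x - Ka×C = 0. Using quadratic formula: [H⁺] = 5.9354e-05

pH = 4.23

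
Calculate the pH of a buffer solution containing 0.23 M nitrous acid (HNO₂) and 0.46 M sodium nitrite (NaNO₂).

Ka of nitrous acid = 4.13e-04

pKa = -log(4.13e-04) = 3.38. pH = pKa + log([A⁻]/[HA]) = 3.38 + log(0.46/0.23)

pH = 3.69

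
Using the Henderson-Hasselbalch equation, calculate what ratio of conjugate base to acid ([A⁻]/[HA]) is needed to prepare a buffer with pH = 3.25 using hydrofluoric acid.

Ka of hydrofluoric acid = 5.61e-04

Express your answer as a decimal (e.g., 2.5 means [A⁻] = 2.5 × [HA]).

pKa = -log(5.61e-04) = 3.2510. pH = pKa + log([A⁻]/[HA]), so log([A⁻]/[HA]) = pH − pKa = 3.25 − 3.2510 = -0.0010. [A⁻]/[HA] = 10^(-0.0010) = 0.998

[A⁻]/[HA] = 0.998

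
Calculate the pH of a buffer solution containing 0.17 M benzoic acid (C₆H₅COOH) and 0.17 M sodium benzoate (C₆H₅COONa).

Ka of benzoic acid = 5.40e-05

pKa = -log(5.40e-05) = 4.27. pH = pKa + log([A⁻]/[HA]) = 4.27 + log(0.17/0.17)

pH = 4.27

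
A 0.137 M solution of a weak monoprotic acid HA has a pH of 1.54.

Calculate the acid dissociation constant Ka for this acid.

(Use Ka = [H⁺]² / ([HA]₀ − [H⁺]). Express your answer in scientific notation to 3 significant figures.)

[H⁺] = 10^(−pH) = 10^(−1.54) = 2.884e-02 M. For HA ⇌ H⁺ + A⁻, Ka = [H⁺][A⁻]/[HA] = [H⁺]² / ([HA]₀ − [H⁺]) = (2.884e-02)² / (0.137 − 2.884e-02) = 7.69e-03.

K_a = 7.69e-03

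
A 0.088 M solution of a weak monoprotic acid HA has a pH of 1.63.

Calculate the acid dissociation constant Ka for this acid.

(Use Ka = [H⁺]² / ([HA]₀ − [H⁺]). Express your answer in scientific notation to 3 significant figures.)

[H⁺] = 10^(−pH) = 10^(−1.63) = 2.344e-02 M. For HA ⇌ H⁺ + A⁻, Ka = [H⁺][A⁻]/[HA] = [H⁺]² / ([HA]₀ − [H⁺]) = (2.344e-02)² / (0.088 − 2.344e-02) = 8.51e-03.

K_a = 8.51e-03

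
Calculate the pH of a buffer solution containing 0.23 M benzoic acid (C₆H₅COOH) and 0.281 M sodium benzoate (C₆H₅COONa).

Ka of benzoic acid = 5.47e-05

pKa = -log(5.47e-05) = 4.26. pH = pKa + log([A⁻]/[HA]) = 4.26 + log(0.281/0.23)

pH = 4.35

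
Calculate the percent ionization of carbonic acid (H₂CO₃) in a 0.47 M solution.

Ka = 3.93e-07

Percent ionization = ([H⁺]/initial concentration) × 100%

Using Ka equilibrium: x² + Ka×x - Ka×C = 0. Solving: [H⁺] = 4.2958e-04. Percent = (4.2958e-04/0.47) × 100

Percent ionization = 0.0914%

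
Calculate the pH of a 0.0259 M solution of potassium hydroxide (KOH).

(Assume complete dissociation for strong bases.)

[OH⁻] = 0.0259 M for strong base. pOH = -log[OH⁻] = 1.59, pH = 14 - pOH

pH = 12.41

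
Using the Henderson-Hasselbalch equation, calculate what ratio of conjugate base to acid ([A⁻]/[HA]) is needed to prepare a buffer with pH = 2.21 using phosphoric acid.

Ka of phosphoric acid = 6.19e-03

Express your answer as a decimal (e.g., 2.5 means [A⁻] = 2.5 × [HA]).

pKa = -log(6.19e-03) = 2.2083. pH = pKa + log([A⁻]/[HA]), so log([A⁻]/[HA]) = pH − pKa = 2.21 − 2.2083 = 0.0017. [A⁻]/[HA] = 10^(0.0017) = 1.00

[A⁻]/[HA] = 1.00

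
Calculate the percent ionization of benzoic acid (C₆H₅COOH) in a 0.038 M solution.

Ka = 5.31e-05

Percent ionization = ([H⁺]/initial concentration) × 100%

Using Ka equilibrium: x² + Ka×x - Ka×C = 0. Solving: [H⁺] = 1.3942e-03. Percent = (1.3942e-03/0.038) × 100

Percent ionization = 3.67%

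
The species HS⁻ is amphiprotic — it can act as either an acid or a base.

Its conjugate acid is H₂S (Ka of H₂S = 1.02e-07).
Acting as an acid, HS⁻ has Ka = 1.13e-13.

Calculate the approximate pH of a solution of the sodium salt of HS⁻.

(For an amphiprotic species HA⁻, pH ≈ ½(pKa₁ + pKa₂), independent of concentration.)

pKa₁ = -log(1.02e-07) = 6.99; pKa₂ = -log(1.13e-13) = 12.95. For an amphiprotic species, pH ≈ ½(pKa₁ + pKa₂) = ½(6.99 + 12.95) = 9.97.

pH = 9.97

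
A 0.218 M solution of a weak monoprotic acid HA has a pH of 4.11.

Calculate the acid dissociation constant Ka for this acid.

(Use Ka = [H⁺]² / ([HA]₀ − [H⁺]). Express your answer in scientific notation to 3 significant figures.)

[H⁺] = 10^(−pH) = 10^(−4.11) = 7.762e-05 M. For HA ⇌ H⁺ + A⁻, Ka = [H⁺][A⁻]/[HA] = [H⁺]² / ([HA]₀ − [H⁺]) = (7.762e-05)² / (0.218 − 7.762e-05) = 2.77e-08.

K_a = 2.77e-08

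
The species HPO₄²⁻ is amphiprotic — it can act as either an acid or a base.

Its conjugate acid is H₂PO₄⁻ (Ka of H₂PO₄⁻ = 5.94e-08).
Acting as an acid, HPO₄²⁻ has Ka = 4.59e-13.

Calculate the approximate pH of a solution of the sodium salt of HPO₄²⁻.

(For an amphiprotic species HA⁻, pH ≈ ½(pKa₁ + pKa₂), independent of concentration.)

pKa₁ = -log(5.94e-08) = 7.23; pKa₂ = -log(4.59e-13) = 12.34. For an amphiprotic species, pH ≈ ½(pKa₁ + pKa₂) = ½(7.23 + 12.34) = 9.78.

pH = 9.78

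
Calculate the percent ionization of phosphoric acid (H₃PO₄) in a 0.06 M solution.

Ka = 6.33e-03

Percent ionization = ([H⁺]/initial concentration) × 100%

Using Ka equilibrium: x² + Ka×x - Ka×C = 0. Solving: [H⁺] = 1.6579e-02. Percent = (1.6579e-02/0.06) × 100

Percent ionization = 27.6%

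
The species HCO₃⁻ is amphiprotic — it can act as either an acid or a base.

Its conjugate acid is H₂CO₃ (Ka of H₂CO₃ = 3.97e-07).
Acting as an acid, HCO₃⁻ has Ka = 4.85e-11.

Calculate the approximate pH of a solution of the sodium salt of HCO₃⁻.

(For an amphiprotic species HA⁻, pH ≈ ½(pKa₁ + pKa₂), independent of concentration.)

pKa₁ = -log(3.97e-07) = 6.40; pKa₂ = -log(4.85e-11) = 10.31. For an amphiprotic species, pH ≈ ½(pKa₁ + pKa₂) = ½(6.40 + 10.31) = 8.36.

pH = 8.36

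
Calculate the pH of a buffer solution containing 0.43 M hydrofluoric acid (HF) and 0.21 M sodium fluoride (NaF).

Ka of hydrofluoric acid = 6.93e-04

pKa = -log(6.93e-04) = 3.16. pH = pKa + log([A⁻]/[HA]) = 3.16 + log(0.21/0.43)

pH = 2.85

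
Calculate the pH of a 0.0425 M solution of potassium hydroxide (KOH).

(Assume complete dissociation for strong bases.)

[OH⁻] = 0.0425 M for strong base. pOH = -log[OH⁻] = 1.37, pH = 14 - pOH

pH = 12.63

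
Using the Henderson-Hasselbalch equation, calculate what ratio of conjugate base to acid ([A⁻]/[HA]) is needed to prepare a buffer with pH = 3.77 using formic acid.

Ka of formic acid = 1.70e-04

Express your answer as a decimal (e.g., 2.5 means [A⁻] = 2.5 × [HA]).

pKa = -log(1.70e-04) = 3.7696. pH = pKa + log([A⁻]/[HA]), so log([A⁻]/[HA]) = pH − pKa = 3.77 − 3.7696 = 0.0004. [A⁻]/[HA] = 10^(0.0004) = 1.00

[A⁻]/[HA] = 1.00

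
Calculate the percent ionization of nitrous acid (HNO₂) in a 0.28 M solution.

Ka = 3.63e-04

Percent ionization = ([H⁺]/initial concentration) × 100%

Using Ka equilibrium: x² + Ka×x - Ka×C = 0. Solving: [H⁺] = 9.9018e-03. Percent = (9.9018e-03/0.28) × 100

Percent ionization = 3.54%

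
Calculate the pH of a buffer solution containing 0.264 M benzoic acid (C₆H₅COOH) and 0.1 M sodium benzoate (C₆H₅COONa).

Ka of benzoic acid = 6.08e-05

pKa = -log(6.08e-05) = 4.22. pH = pKa + log([A⁻]/[HA]) = 4.22 + log(0.1/0.264)

pH = 3.79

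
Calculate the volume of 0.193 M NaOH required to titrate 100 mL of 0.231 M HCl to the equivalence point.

At equivalence: moles acid = moles base. moles HCl = 0.231 × 100/1000 = 0.0231 mol. V_base = moles / 0.193 × 1000 = 119.7 mL.

V_{base} = 119.7 mL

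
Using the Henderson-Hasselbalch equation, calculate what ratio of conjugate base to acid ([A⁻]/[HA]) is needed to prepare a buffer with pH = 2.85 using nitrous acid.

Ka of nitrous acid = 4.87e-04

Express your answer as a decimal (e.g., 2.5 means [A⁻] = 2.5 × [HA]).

pKa = -log(4.87e-04) = 3.3125. pH = pKa + log([A⁻]/[HA]), so log([A⁻]/[HA]) = pH − pKa = 2.85 − 3.3125 = -0.4625. [A⁻]/[HA] = 10^(-0.4625) = 0.345

[A⁻]/[HA] = 0.345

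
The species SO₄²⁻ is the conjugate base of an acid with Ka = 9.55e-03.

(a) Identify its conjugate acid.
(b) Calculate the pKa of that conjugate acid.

(a) The conjugate acid is formed by adding one H⁺ to SO₄²⁻, giving HSO₄⁻. (b) pKa = -log(Ka) = -log(9.55e-03) = 2.02.

Conjugate acid: HSO₄⁻; pK_a = 2.02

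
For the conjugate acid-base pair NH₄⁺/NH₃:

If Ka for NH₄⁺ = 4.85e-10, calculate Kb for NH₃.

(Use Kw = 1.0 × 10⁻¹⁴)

For a conjugate pair Ka × Kb = Kw, so Kb = Kw/Ka = 1.0 × 10⁻¹⁴ / 4.85e-10 = 2.06e-05.

K_b = 2.06e-05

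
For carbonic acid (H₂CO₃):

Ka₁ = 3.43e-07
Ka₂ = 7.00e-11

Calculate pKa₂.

pKa₂ = -log(Ka₂) = -log(7.00e-11) = 10.15.

pK_{a2} = 10.15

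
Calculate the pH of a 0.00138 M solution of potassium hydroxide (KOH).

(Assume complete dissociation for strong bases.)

[OH⁻] = 0.00138 M for strong base. pOH = -log[OH⁻] = 2.86, pH = 14 - pOH

pH = 11.14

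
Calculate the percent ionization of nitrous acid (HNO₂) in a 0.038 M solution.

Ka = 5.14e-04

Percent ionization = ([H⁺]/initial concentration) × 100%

Using Ka equilibrium: x² + Ka×x - Ka×C = 0. Solving: [H⁺] = 4.1700e-03. Percent = (4.1700e-03/0.038) × 100

Percent ionization = 11%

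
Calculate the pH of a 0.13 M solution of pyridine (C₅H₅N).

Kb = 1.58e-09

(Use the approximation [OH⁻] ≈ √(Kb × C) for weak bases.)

[OH⁻] = √(Kb × C) = √(1.58e-09 × 0.13) = 1.4332e-05. pOH = 4.84, pH = 14 - pOH

pH = 9.16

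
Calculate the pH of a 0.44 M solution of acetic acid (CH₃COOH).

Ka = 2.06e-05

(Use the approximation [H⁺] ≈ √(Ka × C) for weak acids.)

[H⁺] = √(Ka × C) = √(2.06e-05 × 0.44) = 3.0106e-03. pH = -log(3.0106e-03)

pH = 2.52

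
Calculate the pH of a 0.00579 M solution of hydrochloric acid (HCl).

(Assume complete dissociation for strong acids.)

[H⁺] = 0.00579 M for strong acid. pH = -log[H⁺] = -log(0.00579)

pH = 2.24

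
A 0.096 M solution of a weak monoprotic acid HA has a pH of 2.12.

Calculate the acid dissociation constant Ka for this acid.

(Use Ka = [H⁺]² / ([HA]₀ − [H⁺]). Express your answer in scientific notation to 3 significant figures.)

[H⁺] = 10^(−pH) = 10^(−2.12) = 7.586e-03 M. For HA ⇌ H⁺ + A⁻, Ka = [H⁺][A⁻]/[HA] = [H⁺]² / ([HA]₀ − [H⁺]) = (7.586e-03)² / (0.096 − 7.586e-03) = 6.51e-04.

K_a = 6.51e-04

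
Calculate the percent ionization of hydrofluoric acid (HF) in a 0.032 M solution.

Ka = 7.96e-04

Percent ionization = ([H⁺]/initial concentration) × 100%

Using Ka equilibrium: x² + Ka×x - Ka×C = 0. Solving: [H⁺] = 4.6646e-03. Percent = (4.6646e-03/0.032) × 100

Percent ionization = 14.6%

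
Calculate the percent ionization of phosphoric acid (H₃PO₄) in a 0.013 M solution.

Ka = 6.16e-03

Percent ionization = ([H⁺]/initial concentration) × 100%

Using Ka equilibrium: x² + Ka×x - Ka×C = 0. Solving: [H⁺] = 6.3840e-03. Percent = (6.3840e-03/0.013) × 100

Percent ionization = 49.1%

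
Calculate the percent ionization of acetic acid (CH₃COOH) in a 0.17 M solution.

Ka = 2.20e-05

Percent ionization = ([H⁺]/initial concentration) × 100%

Using Ka equilibrium: x² + Ka×x - Ka×C = 0. Solving: [H⁺] = 1.9229e-03. Percent = (1.9229e-03/0.17) × 100

Percent ionization = 1.13%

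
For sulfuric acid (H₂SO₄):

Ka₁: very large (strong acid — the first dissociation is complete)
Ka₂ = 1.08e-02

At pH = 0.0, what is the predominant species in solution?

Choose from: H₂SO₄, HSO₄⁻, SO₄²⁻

The first dissociation is complete, so H₂SO₄ itself is never the predominant species in water; pKa₂ = -log(1.08e-02) = 1.97. For a polyprotic acid the predominant species crosses at each pKa: below pKa_n the protonated form dominates, above it the deprotonated form does. At pH = 0.0, the predominant species is HSO₄⁻.

HSO₄⁻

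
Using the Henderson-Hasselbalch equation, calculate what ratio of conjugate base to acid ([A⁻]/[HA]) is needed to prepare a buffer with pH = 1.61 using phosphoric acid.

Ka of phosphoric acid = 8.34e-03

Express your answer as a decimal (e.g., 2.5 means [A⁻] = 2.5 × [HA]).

pKa = -log(8.34e-03) = 2.0788. pH = pKa + log([A⁻]/[HA]), so log([A⁻]/[HA]) = pH − pKa = 1.61 − 2.0788 = -0.4688. [A⁻]/[HA] = 10^(-0.4688) = 0.340

[A⁻]/[HA] = 0.340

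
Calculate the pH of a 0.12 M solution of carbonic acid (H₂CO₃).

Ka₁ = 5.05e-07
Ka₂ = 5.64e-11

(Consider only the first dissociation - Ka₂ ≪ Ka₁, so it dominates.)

First dissociation dominates. From Ka₁ = [H⁺][HA⁻]/[H₂A], x² + Ka₁·x − Ka₁·C = 0 with C = 0.12 M and Ka₁ = 5.05e-07. Solving: [H⁺] = (−Ka₁ + √(Ka₁² + 4·Ka₁·C)) / 2 = 2.4592e-04 M. pH = -log(2.4592e-04) = 3.61.

pH = 3.61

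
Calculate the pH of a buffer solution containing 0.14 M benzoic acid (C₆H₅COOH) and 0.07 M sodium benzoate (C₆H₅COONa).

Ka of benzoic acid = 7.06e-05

pKa = -log(7.06e-05) = 4.15. pH = pKa + log([A⁻]/[HA]) = 4.15 + log(0.07/0.14)

pH = 3.85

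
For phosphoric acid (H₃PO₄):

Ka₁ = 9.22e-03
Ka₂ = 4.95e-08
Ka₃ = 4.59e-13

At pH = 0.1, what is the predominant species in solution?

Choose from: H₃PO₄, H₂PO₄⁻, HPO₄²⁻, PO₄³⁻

pKa₁ = 2.04, pKa₂ = 7.31, pKa₃ = 12.34. For a polyprotic acid the predominant species crosses at each pKa: below pKa_n the protonated form dominates, above it the deprotonated form does. At pH = 0.1, the predominant species is H₃PO₄.

H₃PO₄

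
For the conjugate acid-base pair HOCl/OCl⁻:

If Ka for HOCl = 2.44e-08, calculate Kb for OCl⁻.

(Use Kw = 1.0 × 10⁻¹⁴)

For a conjugate pair Ka × Kb = Kw, so Kb = Kw/Ka = 1.0 × 10⁻¹⁴ / 2.44e-08 = 4.10e-07.

K_b = 4.10e-07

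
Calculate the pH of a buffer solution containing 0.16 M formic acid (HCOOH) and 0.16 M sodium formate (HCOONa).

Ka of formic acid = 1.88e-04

pKa = -log(1.88e-04) = 3.73. pH = pKa + log([A⁻]/[HA]) = 3.73 + log(0.16/0.16)

pH = 3.73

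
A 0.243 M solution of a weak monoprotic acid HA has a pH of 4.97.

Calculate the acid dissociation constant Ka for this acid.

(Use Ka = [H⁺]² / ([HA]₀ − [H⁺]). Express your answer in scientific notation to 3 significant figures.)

[H⁺] = 10^(−pH) = 10^(−4.97) = 1.072e-05 M. For HA ⇌ H⁺ + A⁻, Ka = [H⁺][A⁻]/[HA] = [H⁺]² / ([HA]₀ − [H⁺]) = (1.072e-05)² / (0.243 − 1.072e-05) = 4.73e-10.

K_a = 4.73e-10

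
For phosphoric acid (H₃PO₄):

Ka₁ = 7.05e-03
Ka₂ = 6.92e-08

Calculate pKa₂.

pKa₂ = -log(Ka₂) = -log(6.92e-08) = 7.16.

pK_{a2} = 7.16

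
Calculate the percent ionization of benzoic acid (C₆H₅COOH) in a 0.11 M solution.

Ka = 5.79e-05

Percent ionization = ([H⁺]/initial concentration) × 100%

Using Ka equilibrium: x² + Ka×x - Ka×C = 0. Solving: [H⁺] = 2.4949e-03. Percent = (2.4949e-03/0.11) × 100

Percent ionization = 2.27%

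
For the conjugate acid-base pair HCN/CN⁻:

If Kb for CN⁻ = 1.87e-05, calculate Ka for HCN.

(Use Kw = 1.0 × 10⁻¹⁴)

For a conjugate pair Ka × Kb = Kw, so Ka = Kw/Kb = 1.0 × 10⁻¹⁴ / 1.87e-05 = 5.35e-10.

K_a = 5.35e-10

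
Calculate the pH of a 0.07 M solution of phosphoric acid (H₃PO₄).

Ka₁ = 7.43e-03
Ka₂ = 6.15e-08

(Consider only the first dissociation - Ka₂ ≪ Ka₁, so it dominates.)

First dissociation dominates. From Ka₁ = [H⁺][HA⁻]/[H₂A], x² + Ka₁·x − Ka₁·C = 0 with C = 0.07 M and Ka₁ = 7.43e-03. Solving: [H⁺] = (−Ka₁ + √(Ka₁² + 4·Ka₁·C)) / 2 = 1.9391e-02 M. pH = -log(1.9391e-02) = 1.71.

pH = 1.71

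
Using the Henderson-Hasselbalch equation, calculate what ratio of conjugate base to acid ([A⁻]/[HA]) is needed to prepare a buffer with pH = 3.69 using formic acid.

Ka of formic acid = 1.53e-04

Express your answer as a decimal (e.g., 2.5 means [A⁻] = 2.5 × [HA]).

pKa = -log(1.53e-04) = 3.8153. pH = pKa + log([A⁻]/[HA]), so log([A⁻]/[HA]) = pH − pKa = 3.69 − 3.8153 = -0.1253. [A⁻]/[HA] = 10^(-0.1253) = 0.749

[A⁻]/[HA] = 0.749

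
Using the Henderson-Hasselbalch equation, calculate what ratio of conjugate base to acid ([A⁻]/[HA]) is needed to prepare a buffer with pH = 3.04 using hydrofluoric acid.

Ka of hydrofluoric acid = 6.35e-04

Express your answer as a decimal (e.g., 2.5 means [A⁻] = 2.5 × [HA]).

pKa = -log(6.35e-04) = 3.1972. pH = pKa + log([A⁻]/[HA]), so log([A⁻]/[HA]) = pH − pKa = 3.04 − 3.1972 = -0.1572. [A⁻]/[HA] = 10^(-0.1572) = 0.696

[A⁻]/[HA] = 0.696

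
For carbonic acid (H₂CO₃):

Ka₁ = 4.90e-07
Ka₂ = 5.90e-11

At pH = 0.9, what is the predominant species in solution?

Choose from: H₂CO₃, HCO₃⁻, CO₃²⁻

pKa₁ = 6.31, pKa₂ = 10.23. For a polyprotic acid the predominant species crosses at each pKa: below pKa_n the protonated form dominates, above it the deprotonated form does. At pH = 0.9, the predominant species is H₂CO₃.

H₂CO₃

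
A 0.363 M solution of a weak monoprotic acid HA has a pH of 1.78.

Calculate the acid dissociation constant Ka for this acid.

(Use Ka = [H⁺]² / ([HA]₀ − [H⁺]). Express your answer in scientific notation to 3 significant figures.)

[H⁺] = 10^(−pH) = 10^(−1.78) = 1.660e-02 M. For HA ⇌ H⁺ + A⁻, Ka = [H⁺][A⁻]/[HA] = [H⁺]² / ([HA]₀ − [H⁺]) = (1.660e-02)² / (0.363 − 1.660e-02) = 7.95e-04.

K_a = 7.95e-04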